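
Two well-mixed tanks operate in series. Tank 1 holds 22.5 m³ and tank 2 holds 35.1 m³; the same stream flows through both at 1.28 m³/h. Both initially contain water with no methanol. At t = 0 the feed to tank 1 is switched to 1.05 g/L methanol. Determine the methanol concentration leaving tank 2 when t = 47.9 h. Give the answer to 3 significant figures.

Each tank obeys Vᵢ dCᵢ/dt = Q(Cᵢ₋₁ − Cᵢ), so τᵢ = Vᵢ/Q.
τ₁ = 22.5/1.28 = 17.578 h; τ₂ = 35.1/1.28 = 27.422 h.
Tank 1: C₁ = C_in(1 − e^(−t/τ₁)). Tank 2 (τ₁ ≠ τ₂): C₂ = C_in[1 − (τ₁ e^(−t/τ₁) − τ₂ e^(−t/τ₂))/(τ₁ − τ₂)].
At t = 47.9: e^(−t/τ₁) = 0.065548, e^(−t/τ₂) = 0.17433.
C₂ = 1.05·[1 − (17.578·0.065548 − 27.422·0.17433)/(-9.8438)] = 1.05·0.63140 = 0.66297 g/L.

0.663 g/L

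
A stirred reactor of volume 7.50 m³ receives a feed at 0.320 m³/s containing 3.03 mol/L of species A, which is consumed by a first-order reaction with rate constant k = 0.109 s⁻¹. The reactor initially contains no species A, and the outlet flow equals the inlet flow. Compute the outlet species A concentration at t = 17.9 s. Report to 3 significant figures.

0.796 mol/L

Accumulation = in − out − consumed: V dC/dt = Q C_in − Q C − k V C.
dC/dt = (Q/V) C_in − (Q/V + k) C; effective rate a = Q/V + k = 0.042667 + 0.109 = 0.15167 s⁻¹.
C_ss = Q C_in/(Q + kV) = 0.85240 mol/L; C(t) = C_ss + (C₀ − C_ss) e^(−a t).
C(17.9) = 0.85240 + (-0.85240)·e^(−0.15167·17.9) = 0.85240 + (-0.85240)·0.066216 = 0.79595 mol/L.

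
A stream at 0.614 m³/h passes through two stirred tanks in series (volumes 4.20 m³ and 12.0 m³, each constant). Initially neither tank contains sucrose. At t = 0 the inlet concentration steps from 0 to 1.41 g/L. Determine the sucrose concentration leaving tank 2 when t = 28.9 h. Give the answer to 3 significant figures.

0.927 g/L

Each tank obeys Vᵢ dCᵢ/dt = Q(Cᵢ₋₁ − Cᵢ), so τᵢ = Vᵢ/Q.
τ₁ = 4.20/0.614 = 6.8404 h; τ₂ = 12.0/0.614 = 19.544 h.
Solving the cascade with C₁(0)=C₂(0)=0 gives C₂(t) = C_in[1 − (τ₁ e^(−t/τ₁) − τ₂ e^(−t/τ₂))/(τ₁ − τ₂)].
At t = 28.9: e^(−t/τ₁) = 0.014627, e^(−t/τ₂) = 0.22793.
C₂ = 1.41·[1 − (6.8404·0.014627 − 19.544·0.22793)/(-12.704)] = 1.41·0.65721 = 0.92667 g/L.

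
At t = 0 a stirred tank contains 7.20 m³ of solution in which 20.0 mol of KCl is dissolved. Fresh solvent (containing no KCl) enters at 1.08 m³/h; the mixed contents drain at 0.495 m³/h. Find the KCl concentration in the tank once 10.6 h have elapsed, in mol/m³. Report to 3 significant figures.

0.882 mol/m³

Total volume: dV/dt = Q_in − Q_out = 0.58500 m³/h, so V(t) = 7.20 + 0.58500 t and V(10.6) = 13.401 m³.
Solute balance: dm/dt = 0 − Q_out C = −Q_out m/V(t).
dm/m = −Q_out dt/(V₀ + 0.58500 t); integrating gives ln(m/m₀) = −(Q_out/(Q_in−Q_out)) ln(V/V₀).
m = m₀ (V₀/V)^(Q_out/(Q_in−Q_out)) = 20.0 × (7.20/13.401)^(0.84615) = 11.823 mol.
C = m/V = 11.823/13.401 = 0.88226 mol/m³.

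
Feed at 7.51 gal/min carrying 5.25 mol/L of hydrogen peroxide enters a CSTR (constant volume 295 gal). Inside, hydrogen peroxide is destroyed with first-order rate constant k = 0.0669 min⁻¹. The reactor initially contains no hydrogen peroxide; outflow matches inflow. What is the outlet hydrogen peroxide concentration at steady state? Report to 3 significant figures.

Accumulation = in − out − consumed: V dC/dt = Q C_in − Q C − k V C.
Steady state (dC/dt = 0): C_ss = Q C_in/(Q + kV) = C_in/(1 + kV/Q).
C_ss = 7.51·5.25/(7.51 + 0.0669·295) = 39.428/27.245 = 1.4471 mol/L.

1.45 mol/L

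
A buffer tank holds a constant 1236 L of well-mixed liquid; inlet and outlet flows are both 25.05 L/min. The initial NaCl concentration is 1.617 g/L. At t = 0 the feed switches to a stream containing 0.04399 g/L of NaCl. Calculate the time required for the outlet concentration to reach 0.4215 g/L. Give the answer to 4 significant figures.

70.42 min

Species balance: V dC/dt = Q(C_in − C) ⇒ τ = V/Q = 49.3413 min.
C(t) = C_in + (C₀ − C_in) e^(−t/τ). Set C = 0.4215 and solve for t:
e^(−t/τ) = (C − C_in)/(C₀ − C_in) = (0.4215 − 0.04399)/(1.617 − 0.04399) = 0.239992
t = −τ ln(…) = 49.3413 × 1.42715 = 70.4174 min.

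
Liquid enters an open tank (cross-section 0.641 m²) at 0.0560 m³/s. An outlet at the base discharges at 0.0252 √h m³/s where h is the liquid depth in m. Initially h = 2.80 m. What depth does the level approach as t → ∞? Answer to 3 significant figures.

4.94 m

Level balance: A dh/dt = 0.0560 − 0.0252 √h. Setting dh/dt = 0:
Q_in = 0.0252 √h_ss ⇒ √h_ss = 0.0560/0.0252 = 2.2222.
h_ss = 2.2222² = 4.9383 m. (Since h₀ = 2.80 m < h_ss, the level will rise toward this value.)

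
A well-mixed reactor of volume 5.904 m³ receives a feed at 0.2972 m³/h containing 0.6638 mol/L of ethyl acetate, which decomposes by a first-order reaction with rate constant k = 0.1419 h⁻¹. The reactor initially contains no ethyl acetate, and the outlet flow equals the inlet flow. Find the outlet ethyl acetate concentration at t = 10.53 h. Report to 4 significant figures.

Species balance: V dC/dt = Q C_in − Q C − k V C.
dC/dt = (Q/V) C_in − (Q/V + k) C; effective rate a = Q/V + k = 0.0503388 + 0.1419 = 0.192239 h⁻¹.
C_ss = Q C_in/(Q + kV) = 0.173820 mol/L; C(t) = C_ss + (C₀ − C_ss) e^(−a t).
C(10.53) = 0.173820 + (-0.173820)·e^(−0.192239·10.53) = 0.173820 + (-0.173820)·0.132090 = 0.150860 mol/L.

0.1509 mol/L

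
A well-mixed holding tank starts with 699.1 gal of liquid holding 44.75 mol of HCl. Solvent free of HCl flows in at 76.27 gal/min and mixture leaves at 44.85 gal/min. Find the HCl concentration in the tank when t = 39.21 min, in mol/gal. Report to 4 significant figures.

0.005434 mol/gal

Let m(t) be the amount of HCl. Volume: V(t) = V₀ + (Q_in − Q_out) t = 699.1 + 31.4200 t; V(39.21) = 1931.08 gal.
No HCl enters, so dm/dt = −Q_out · (m/V).
dm/m = −Q_out dt/(V₀ + 31.4200 t); integrating gives ln(m/m₀) = −(Q_out/(Q_in−Q_out)) ln(V/V₀).
m = m₀ (V₀/V)^(Q_out/(Q_in−Q_out)) = 44.75 × (699.1/1931.08)^(1.42743) = 10.4935 mol.
C = m/V = 10.4935/1931.08 = 0.00543404 mol/gal.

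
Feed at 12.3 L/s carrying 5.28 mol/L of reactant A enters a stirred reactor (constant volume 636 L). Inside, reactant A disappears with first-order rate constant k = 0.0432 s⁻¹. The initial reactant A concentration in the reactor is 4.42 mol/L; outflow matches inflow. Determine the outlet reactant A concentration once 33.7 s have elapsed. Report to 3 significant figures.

1.97 mol/L

Species balance: V dC/dt = Q C_in − Q C − k V C.
dC/dt = (Q/V) C_in − (Q/V + k) C; effective rate a = Q/V + k = 0.019340 + 0.0432 = 0.062540 s⁻¹.
C_ss = Q C_in/(Q + kV) = 1.6328 mol/L; C(t) = C_ss + (C₀ − C_ss) e^(−a t).
C(33.7) = 1.6328 + (2.7872)·e^(−0.062540·33.7) = 1.6328 + (2.7872)·0.12153 = 1.9715 mol/L.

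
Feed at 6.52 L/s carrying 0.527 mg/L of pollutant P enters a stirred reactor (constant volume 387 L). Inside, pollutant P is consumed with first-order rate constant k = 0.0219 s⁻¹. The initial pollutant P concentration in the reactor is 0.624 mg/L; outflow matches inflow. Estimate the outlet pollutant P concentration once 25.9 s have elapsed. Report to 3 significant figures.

V dC/dt = Q(C_in − C) − k V C.
dC/dt = (Q/V) C_in − (Q/V + k) C; effective rate a = Q/V + k = 0.016848 + 0.0219 = 0.038748 s⁻¹.
C_ss = Q C_in/(Q + kV) = 0.22914 mg/L; C(t) = C_ss + (C₀ − C_ss) e^(−a t).
C(25.9) = 0.22914 + (0.39486)·e^(−0.038748·25.9) = 0.22914 + (0.39486)·0.36657 = 0.37389 mg/L.

0.374 mg/L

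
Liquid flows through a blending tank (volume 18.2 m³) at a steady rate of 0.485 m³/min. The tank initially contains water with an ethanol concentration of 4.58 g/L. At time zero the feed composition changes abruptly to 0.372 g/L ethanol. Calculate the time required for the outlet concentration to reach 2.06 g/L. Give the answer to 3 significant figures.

34.3 min

Species balance: V dC/dt = Q(C_in − C) ⇒ τ = V/Q = 37.526 min.
C(t) = C_in + (C₀ − C_in) e^(−t/τ). Set C = 2.06 and solve for t:
e^(−t/τ) = (C − C_in)/(C₀ − C_in) = (2.06 − 0.372)/(4.58 − 0.372) = 0.40114
t = −τ ln(…) = 37.526 × 0.91344 = 34.278 min.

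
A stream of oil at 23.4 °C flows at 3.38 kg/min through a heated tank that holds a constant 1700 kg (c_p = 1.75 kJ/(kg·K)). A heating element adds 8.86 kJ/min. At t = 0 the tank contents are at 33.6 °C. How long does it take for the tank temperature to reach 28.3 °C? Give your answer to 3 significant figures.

472 min

M c_p dT/dt = ṁ c_p (T_in − T) + Q̇.
τ = M/ṁ = 502.96 min; T_ss = T_in + Q̇/(ṁ c_p) = 24.898 °C.
T(t) = T_ss + (T₀ − T_ss) e^(−t/τ). Set T = 28.3:
e^(−t/τ) = (28.3 − 24.898)/(33.6 − 24.898) = 0.39095
t = −502.96 · ln(0.39095) = 472.36 min.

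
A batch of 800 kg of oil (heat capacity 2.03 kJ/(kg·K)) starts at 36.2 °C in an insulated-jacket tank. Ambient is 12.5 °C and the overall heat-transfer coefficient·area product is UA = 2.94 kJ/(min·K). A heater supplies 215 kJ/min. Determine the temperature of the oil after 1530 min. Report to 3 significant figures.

Heat balance on the well-mixed liquid: M c_p dT/dt = −UA(T − T_amb) + Q̇.
dT/dt = (T_ss − T)/τ with T_ss = T_amb + Q̇/UA = 12.5 + 215/2.94 = 85.629 °C, τ = M c_p/UA = 800·2.03/2.94 = 552.38 min.
This is linear first-order; T(t) = T_ss + (T₀ − T_ss) e^(−t/τ).
T(1530) = 85.629 + (-49.429)·0.062673 = 82.531 °C.

82.5 °C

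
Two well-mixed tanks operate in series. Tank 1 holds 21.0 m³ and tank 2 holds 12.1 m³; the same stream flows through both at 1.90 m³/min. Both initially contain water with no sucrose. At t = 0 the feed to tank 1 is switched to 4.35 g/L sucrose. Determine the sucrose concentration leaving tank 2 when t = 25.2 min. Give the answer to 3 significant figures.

3.41 g/L

Species balance on tank i: dCᵢ/dt = (Cᵢ₋₁ − Cᵢ)/τᵢ with τᵢ = Vᵢ/Q.
τ₁ = 21.0/1.90 = 11.053 min; τ₂ = 12.1/1.90 = 6.3684 min.
Solving the cascade with C₁(0)=C₂(0)=0 gives C₂(t) = C_in[1 − (τ₁ e^(−t/τ₁) − τ₂ e^(−t/τ₂))/(τ₁ − τ₂)].
At t = 25.2: e^(−t/τ₁) = 0.10228, e^(−t/τ₂) = 0.019120.
C₂ = 4.35·[1 − (11.053·0.10228 − 6.3684·0.019120)/(4.6842)] = 4.35·0.78465 = 3.4132 g/L.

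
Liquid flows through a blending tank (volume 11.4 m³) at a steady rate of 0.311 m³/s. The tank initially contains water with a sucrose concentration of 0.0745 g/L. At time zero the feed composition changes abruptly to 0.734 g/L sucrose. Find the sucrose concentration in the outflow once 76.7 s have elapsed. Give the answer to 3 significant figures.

0.653 g/L

Transient balance on the dissolved component: V dC/dt = Q(C_in − C).
So dC/dt = (C_in − C)/τ with τ = V/Q = 11.4/0.311 = 36.656 s.
Integrating: C(t) = C_in + (C₀ − C_in) e^(−t/τ).
C(76.7) = 0.734 + (0.0745 − 0.734)·e^(−76.7/36.656) = 0.734 + (-0.65950)·0.12339 = 0.65263 g/L.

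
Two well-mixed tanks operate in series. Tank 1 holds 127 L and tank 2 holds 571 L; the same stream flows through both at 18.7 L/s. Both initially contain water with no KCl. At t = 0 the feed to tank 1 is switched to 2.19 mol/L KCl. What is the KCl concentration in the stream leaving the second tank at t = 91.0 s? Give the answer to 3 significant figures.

2.05 mol/L

Each tank obeys Vᵢ dCᵢ/dt = Q(Cᵢ₋₁ − Cᵢ), so τᵢ = Vᵢ/Q.
τ₁ = 127/18.7 = 6.7914 s; τ₂ = 571/18.7 = 30.535 s.
Tank 1: C₁ = C_in(1 − e^(−t/τ₁)). Tank 2 (τ₁ ≠ τ₂): C₂ = C_in[1 − (τ₁ e^(−t/τ₁) − τ₂ e^(−t/τ₂))/(τ₁ − τ₂)].
At t = 91.0: e^(−t/τ₁) = 1.5163e-06, e^(−t/τ₂) = 0.050782.
C₂ = 2.19·[1 − (6.7914·1.5163e-06 − 30.535·0.050782)/(-23.743)] = 2.19·0.93469 = 2.0470 mol/L.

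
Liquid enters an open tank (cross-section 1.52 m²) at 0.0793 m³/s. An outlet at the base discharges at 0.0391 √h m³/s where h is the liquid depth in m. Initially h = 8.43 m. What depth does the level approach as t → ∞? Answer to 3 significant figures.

A dh/dt = Q_in − 0.0391 √h. Steady state requires inflow = outflow:
Q_in = 0.0391 √h_ss ⇒ √h_ss = 0.0793/0.0391 = 2.0281.
h_ss = 2.0281² = 4.1133 m. (Since h₀ = 8.43 m > h_ss, the level will fall toward this value.)

4.11 m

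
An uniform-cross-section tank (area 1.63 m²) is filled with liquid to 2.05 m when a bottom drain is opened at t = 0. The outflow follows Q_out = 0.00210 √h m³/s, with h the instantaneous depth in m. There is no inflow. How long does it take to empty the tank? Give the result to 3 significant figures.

Mass balance (ρ constant): A dh/dt = −0.00210 √h.
This is separable: 2 d(√h)/dt = −0.00210/A, so √h = √h₀ − (0.00210/(2A)) t.
Tank is empty when √h = 0: t_empty = 2A√h₀/0.00210.
t_empty = 2·1.63·√2.05/0.00210 = 3.2600·1.4318/0.00210 = 2222.7 s.

2220 s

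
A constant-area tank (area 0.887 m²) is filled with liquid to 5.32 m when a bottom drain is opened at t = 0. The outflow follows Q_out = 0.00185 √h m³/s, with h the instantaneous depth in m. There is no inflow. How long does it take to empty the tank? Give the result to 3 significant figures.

2210 s

Volume balance on the tank: A dh/dt = −0.00185 √h.
∫ h^(−1/2) dh = −(0.00185/A) ∫ dt, giving 2√h = 2√h₀ − (0.00185/A) t.
Set h = 0: 2√h₀ = (0.00185/A) t_empty ⇒ t_empty = 2A√h₀/0.00185.
t_empty = 2·0.887·√5.32/0.00185 = 1.7740·2.3065/0.00185 = 2211.8 s.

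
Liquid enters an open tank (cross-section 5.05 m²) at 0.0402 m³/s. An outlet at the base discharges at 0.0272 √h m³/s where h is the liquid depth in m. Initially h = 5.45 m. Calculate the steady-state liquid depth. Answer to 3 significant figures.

2.18 m

Level balance: A dh/dt = 0.0402 − 0.0272 √h. Setting dh/dt = 0:
Q_in = 0.0272 √h_ss ⇒ √h_ss = 0.0402/0.0272 = 1.4779.
h_ss = 1.4779² = 2.1843 m. (Since h₀ = 5.45 m > h_ss, the level will fall toward this value.)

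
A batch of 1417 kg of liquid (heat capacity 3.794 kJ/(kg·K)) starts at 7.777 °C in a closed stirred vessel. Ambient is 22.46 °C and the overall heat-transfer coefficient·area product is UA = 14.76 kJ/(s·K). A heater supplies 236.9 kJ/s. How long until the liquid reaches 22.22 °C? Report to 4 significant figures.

Lumped-capacitance energy balance: M c_p dT/dt = UA(T_amb − T) + Q̇.
τ = M c_p/UA = 364.234 s; T_ss = T_amb + Q̇/UA = 22.46 + 236.9/14.76 = 38.5101 °C.
T(t) = T_ss + (T₀ − T_ss)e^(−t/τ); set T = 22.22:
t = −τ ln[(T − T_ss)/(T₀ − T_ss)] = −364.234 · ln(0.530051) = 231.209 s.

231.2 s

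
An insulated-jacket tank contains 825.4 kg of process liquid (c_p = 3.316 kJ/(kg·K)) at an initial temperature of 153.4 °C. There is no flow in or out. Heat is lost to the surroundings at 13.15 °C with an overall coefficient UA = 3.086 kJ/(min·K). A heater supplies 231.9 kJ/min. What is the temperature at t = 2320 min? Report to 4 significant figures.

93.06 °C

First-law balance (no shaft work): M c_p dT/dt = −UA(T − T_amb) + Q̇.
dT/dt = (T_ss − T)/τ with T_ss = T_amb + Q̇/UA = 13.15 + 231.9/3.086 = 88.2958 °C, τ = M c_p/UA = 825.4·3.316/3.086 = 886.917 min.
Integrating: T(t) = T_ss + (T₀ − T_ss) e^(−t/τ).
T(2320) = 88.2958 + (65.1042)·0.0731091 = 93.0555 °C.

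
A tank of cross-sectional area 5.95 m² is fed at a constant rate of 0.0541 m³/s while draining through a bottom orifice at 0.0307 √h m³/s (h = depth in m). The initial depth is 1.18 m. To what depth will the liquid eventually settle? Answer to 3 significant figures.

Volume balance on the tank: A dh/dt = Q_in − 0.0307 √h. At steady state dh/dt = 0:
Q_in = 0.0307 √h_ss ⇒ √h_ss = 0.0541/0.0307 = 1.7622.
h_ss = 1.7622² = 3.1054 m. (Since h₀ = 1.18 m < h_ss, the level will rise toward this value.)

3.11 m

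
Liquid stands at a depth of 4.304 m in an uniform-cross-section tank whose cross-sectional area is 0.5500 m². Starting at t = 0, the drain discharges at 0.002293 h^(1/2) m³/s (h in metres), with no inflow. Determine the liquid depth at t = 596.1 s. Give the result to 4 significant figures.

0.6922 m

Accumulation of liquid (constant cross-section A): A dh/dt = −0.002293 √h.
∫ h^(−1/2) dh = −(0.002293/A) ∫ dt, giving 2√h = 2√h₀ − (0.002293/A) t.
√h = √4.304 − 0.002293·596.1/(2·0.5500) = 2.07461 − 1.24260 = 0.832011.
h = 0.832011² = 0.692242 m.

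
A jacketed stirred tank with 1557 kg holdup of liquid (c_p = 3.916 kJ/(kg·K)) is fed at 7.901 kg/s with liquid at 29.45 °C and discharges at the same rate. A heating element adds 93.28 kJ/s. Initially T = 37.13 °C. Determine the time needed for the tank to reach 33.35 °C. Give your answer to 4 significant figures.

M c_p dT/dt = ṁ c_p (T_in − T) + Q̇.
τ = M/ṁ = 197.064 s; T_ss = T_in + Q̇/(ṁ c_p) = 32.4648 °C.
T(t) = T_ss + (T₀ − T_ss) e^(−t/τ). Set T = 33.35:
e^(−t/τ) = (33.35 − 32.4648)/(37.13 − 32.4648) = 0.189739
t = −197.064 · ln(0.189739) = 327.541 s.

327.5 s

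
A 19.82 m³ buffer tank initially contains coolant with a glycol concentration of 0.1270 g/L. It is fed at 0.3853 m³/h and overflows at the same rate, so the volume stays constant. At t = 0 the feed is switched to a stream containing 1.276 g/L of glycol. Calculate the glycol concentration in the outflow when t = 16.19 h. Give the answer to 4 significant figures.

0.4372 g/L

Accumulation = in − out for the solute gives V dC/dt = Q(C_in − C).
Rewrite as dC/dt + C/τ = C_in/τ, τ = V/Q = 51.4404 h.
Integrating: C(t) = C_in + (C₀ − C_in) e^(−t/τ).
C(16.19) = 1.276 + (0.1270 − 1.276)·e^(−16.19/51.4404) = 1.276 + (-1.14900)·0.729984 = 0.437249 g/L.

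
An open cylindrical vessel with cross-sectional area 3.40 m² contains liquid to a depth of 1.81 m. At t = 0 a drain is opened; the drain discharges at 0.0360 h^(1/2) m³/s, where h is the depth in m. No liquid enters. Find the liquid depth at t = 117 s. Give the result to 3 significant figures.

A dh/dt = −Q_out = −0.0360 √h.
This is separable: 2 d(√h)/dt = −0.0360/A, so √h = √h₀ − (0.0360/(2A)) t.
√h = √1.81 − 0.0360·117/(2·3.40) = 1.3454 − 0.61941 = 0.72595.
h = 0.72595² = 0.52700 m.

0.527 m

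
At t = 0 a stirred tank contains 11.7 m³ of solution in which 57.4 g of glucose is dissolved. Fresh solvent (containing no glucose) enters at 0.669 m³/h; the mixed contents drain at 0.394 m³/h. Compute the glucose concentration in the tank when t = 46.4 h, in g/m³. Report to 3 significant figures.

0.816 g/m³

Total volume: dV/dt = Q_in − Q_out = 0.27500 m³/h, so V(t) = 11.7 + 0.27500 t and V(46.4) = 24.460 m³.
No glucose enters, so dm/dt = −Q_out · (m/V).
dm/m = −Q_out dt/(V₀ + 0.27500 t); integrating gives ln(m/m₀) = −(Q_out/(Q_in−Q_out)) ln(V/V₀).
m = m₀ (V₀/V)^(Q_out/(Q_in−Q_out)) = 57.4 × (11.7/24.460)^(1.4327) = 19.955 g.
C = m/V = 19.955/24.460 = 0.81582 g/m³.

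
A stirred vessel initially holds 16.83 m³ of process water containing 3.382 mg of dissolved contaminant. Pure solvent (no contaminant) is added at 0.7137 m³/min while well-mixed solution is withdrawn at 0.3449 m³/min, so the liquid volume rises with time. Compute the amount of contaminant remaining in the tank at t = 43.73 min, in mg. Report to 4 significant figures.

1.804 mg

Let m(t) be the amount of contaminant. Volume: V(t) = V₀ + (Q_in − Q_out) t = 16.83 + 0.368800 t; V(43.73) = 32.9576 m³.
No contaminant enters, so dm/dt = −Q_out · (m/V).
Separate: dm/m = −Q_out dt/V(t) ⇒ ln(m/m₀) = −(Q_out/(Q_in−Q_out)) ln(V/V₀).
m = m₀ (V₀/V)^(Q_out/(Q_in−Q_out)) = 3.382 × (16.83/32.9576)^(0.935195) = 1.80392 mg.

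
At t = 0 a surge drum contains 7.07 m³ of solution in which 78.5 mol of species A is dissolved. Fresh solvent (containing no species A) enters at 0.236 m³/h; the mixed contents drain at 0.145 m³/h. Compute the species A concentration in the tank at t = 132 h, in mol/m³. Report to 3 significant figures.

0.846 mol/m³

Total volume: dV/dt = Q_in − Q_out = 0.091000 m³/h, so V(t) = 7.07 + 0.091000 t and V(132) = 19.082 m³.
No species A enters, so dm/dt = −Q_out · (m/V).
Separate: dm/m = −Q_out dt/V(t) ⇒ ln(m/m₀) = −(Q_out/(Q_in−Q_out)) ln(V/V₀).
m = m₀ (V₀/V)^(Q_out/(Q_in−Q_out)) = 78.5 × (7.07/19.082)^(1.5934) = 16.136 mol.
C = m/V = 16.136/19.082 = 0.84559 mol/m³.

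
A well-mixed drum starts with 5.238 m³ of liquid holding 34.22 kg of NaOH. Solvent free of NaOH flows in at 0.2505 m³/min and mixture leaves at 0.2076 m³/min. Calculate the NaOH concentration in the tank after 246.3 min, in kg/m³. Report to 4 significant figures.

0.01034 kg/m³

Let m(t) be the amount of NaOH. Volume: V(t) = V₀ + (Q_in − Q_out) t = 5.238 + 0.0429000 t; V(246.3) = 15.8043 m³.
No NaOH enters, so dm/dt = −Q_out · (m/V).
dm/m = −Q_out dt/(V₀ + 0.0429000 t); integrating gives ln(m/m₀) = −(Q_out/(Q_in−Q_out)) ln(V/V₀).
m = m₀ (V₀/V)^(Q_out/(Q_in−Q_out)) = 34.22 × (5.238/15.8043)^(4.83916) = 0.163446 kg.
C = m/V = 0.163446/15.8043 = 0.0103419 kg/m³.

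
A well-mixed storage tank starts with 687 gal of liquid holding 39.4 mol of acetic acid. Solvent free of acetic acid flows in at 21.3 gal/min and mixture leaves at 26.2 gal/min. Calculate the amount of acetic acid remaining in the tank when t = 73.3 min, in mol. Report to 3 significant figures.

0.754 mol

Let m(t) be the amount of acetic acid. Volume: V(t) = V₀ + (Q_in − Q_out) t = 687 − 4.9000 t; V(73.3) = 327.83 gal.
Species balance (pure solvent in): dm/dt = −Q_out · m/V(t).
Separate: dm/m = −Q_out dt/V(t) ⇒ ln(m/m₀) = −(Q_out/(Q_in−Q_out)) ln(V/V₀).
m = m₀ (V₀/V)^(Q_out/(Q_in−Q_out)) = 39.4 × (687/327.83)^(-5.3469) = 0.75419 mol.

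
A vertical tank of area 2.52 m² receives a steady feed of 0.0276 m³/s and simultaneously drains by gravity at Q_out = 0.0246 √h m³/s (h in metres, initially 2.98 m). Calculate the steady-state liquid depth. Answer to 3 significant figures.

1.26 m

Level balance: A dh/dt = 0.0276 − 0.0246 √h. Setting dh/dt = 0:
Q_in = 0.0246 √h_ss ⇒ √h_ss = 0.0276/0.0246 = 1.1220.
h_ss = 1.1220² = 1.2588 m. (Since h₀ = 2.98 m > h_ss, the level will fall toward this value.)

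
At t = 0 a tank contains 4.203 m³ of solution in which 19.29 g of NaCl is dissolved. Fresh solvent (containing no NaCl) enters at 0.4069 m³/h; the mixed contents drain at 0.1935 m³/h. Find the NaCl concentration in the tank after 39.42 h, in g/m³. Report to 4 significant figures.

0.5644 g/m³

Total volume: dV/dt = Q_in − Q_out = 0.213400 m³/h, so V(t) = 4.203 + 0.213400 t and V(39.42) = 12.6152 m³.
Species balance (pure solvent in): dm/dt = −Q_out · m/V(t).
dm/m = −Q_out dt/(V₀ + 0.213400 t); integrating gives ln(m/m₀) = −(Q_out/(Q_in−Q_out)) ln(V/V₀).
m = m₀ (V₀/V)^(Q_out/(Q_in−Q_out)) = 19.29 × (4.203/12.6152)^(0.906748) = 7.12048 g.
C = m/V = 7.12048/12.6152 = 0.564435 g/m³.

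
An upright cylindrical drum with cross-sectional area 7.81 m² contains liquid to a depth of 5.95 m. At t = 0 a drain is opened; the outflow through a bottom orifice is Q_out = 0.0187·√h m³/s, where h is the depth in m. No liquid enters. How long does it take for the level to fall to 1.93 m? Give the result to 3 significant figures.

877 s

With no inflow, A dh/dt = −0.0187 √h.
Separate and integrate: 2(√h − √h₀) = −(0.0187/A) t.
t = 2A(√h₀ − √h)/0.0187 = 2·7.81·(√5.95 − √1.93)/0.0187
  = 15.620 × (2.4393 − 1.3892) / 0.0187 = 877.07 s.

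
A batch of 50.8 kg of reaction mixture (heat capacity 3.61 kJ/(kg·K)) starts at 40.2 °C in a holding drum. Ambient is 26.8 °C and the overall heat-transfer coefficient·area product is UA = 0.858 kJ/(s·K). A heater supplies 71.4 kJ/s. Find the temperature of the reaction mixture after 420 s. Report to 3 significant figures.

100 °C

Lumped-capacitance energy balance: M c_p dT/dt = UA(T_amb − T) + Q̇.
dT/dt = (T_ss − T)/τ with T_ss = T_amb + Q̇/UA = 26.8 + 71.4/0.858 = 110.02 °C, τ = M c_p/UA = 50.8·3.61/0.858 = 213.74 s.
Solution: T(t) = T_ss + (T₀ − T_ss) e^(−t/τ).
T(420) = 110.02 + (-69.817)·0.14015 = 100.23 °C.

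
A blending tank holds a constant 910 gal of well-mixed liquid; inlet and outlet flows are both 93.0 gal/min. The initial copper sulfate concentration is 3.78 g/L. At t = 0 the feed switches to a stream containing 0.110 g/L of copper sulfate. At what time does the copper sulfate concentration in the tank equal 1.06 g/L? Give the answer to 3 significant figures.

13.2 min

Species balance: V dC/dt = Q(C_in − C) ⇒ τ = V/Q = 9.7849 min.
C(t) = C_in + (C₀ − C_in) e^(−t/τ). Set C = 1.06 and solve for t:
e^(−t/τ) = (C − C_in)/(C₀ − C_in) = (1.06 − 0.110)/(3.78 − 0.110) = 0.25886
t = −τ ln(…) = 9.7849 × 1.3515 = 13.224 min.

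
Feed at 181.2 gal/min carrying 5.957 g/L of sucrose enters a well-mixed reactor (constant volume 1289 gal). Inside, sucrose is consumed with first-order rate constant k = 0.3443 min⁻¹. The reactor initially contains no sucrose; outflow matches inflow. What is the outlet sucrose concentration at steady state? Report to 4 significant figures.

Accumulation = in − out − consumed: V dC/dt = Q C_in − Q C − k V C.
At steady state: 0 = Q C_in − (Q + kV) C_ss, so C_ss = Q C_in/(Q + kV).
C_ss = 181.2·5.957/(181.2 + 0.3443·1289) = 1079.41/625.003 = 1.72705 g/L.

1.727 g/L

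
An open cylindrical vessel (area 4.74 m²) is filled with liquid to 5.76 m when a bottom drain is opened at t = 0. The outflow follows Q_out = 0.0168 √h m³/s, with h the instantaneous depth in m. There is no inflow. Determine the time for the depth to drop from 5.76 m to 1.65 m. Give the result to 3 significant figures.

629 s

A dh/dt = −Q_out = −0.0168 √h.
Separate and integrate: 2(√h − √h₀) = −(0.0168/A) t.
t = 2A(√h₀ − √h)/0.0168 = 2·4.74·(√5.76 − √1.65)/0.0168
  = 9.4800 × (2.4000 − 1.2845) / 0.0168 = 629.45 s.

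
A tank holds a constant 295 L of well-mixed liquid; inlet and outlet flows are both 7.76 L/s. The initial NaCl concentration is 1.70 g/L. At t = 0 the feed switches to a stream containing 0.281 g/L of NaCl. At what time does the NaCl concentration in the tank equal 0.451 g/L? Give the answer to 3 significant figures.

80.7 s

Species balance: V dC/dt = Q(C_in − C) ⇒ τ = V/Q = 38.015 s.
C(t) = C_in + (C₀ − C_in) e^(−t/τ). Set C = 0.451 and solve for t:
e^(−t/τ) = (C − C_in)/(C₀ − C_in) = (0.451 − 0.281)/(1.70 − 0.281) = 0.11980
t = −τ ln(…) = 38.015 × 2.1219 = 80.665 s.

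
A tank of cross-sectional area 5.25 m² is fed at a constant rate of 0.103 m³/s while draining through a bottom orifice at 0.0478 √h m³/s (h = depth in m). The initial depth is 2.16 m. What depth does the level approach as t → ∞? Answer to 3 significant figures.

4.64 m

Level balance: A dh/dt = 0.103 − 0.0478 √h. Setting dh/dt = 0:
Q_in = 0.0478 √h_ss ⇒ √h_ss = 0.103/0.0478 = 2.1548.
h_ss = 2.1548² = 4.6432 m. (Since h₀ = 2.16 m < h_ss, the level will rise toward this value.)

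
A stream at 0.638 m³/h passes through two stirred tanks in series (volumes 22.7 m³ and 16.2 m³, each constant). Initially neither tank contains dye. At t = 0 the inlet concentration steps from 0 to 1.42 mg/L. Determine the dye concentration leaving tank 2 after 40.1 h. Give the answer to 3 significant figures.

0.543 mg/L

Species balance on tank i: dCᵢ/dt = (Cᵢ₋₁ − Cᵢ)/τᵢ with τᵢ = Vᵢ/Q.
τ₁ = 22.7/0.638 = 35.580 h; τ₂ = 16.2/0.638 = 25.392 h.
Tank 1: C₁ = C_in(1 − e^(−t/τ₁)). Tank 2 (τ₁ ≠ τ₂): C₂ = C_in[1 − (τ₁ e^(−t/τ₁) − τ₂ e^(−t/τ₂))/(τ₁ − τ₂)].
At t = 40.1: e^(−t/τ₁) = 0.32399, e^(−t/τ₂) = 0.20613.
C₂ = 1.42·[1 − (35.580·0.32399 − 25.392·0.20613)/(10.188)] = 1.42·0.38226 = 0.54281 mg/L.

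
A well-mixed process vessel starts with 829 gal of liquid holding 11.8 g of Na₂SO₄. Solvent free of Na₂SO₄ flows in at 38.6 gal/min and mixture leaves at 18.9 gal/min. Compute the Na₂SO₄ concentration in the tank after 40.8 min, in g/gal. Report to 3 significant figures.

0.00377 g/gal

Total volume: dV/dt = Q_in − Q_out = 19.700 gal/min, so V(t) = 829 + 19.700 t and V(40.8) = 1632.8 gal.
Species balance (pure solvent in): dm/dt = −Q_out · m/V(t).
Separate: dm/m = −Q_out dt/V(t) ⇒ ln(m/m₀) = −(Q_out/(Q_in−Q_out)) ln(V/V₀).
m = m₀ (V₀/V)^(Q_out/(Q_in−Q_out)) = 11.8 × (829/1632.8)^(0.95939) = 6.1584 g.
C = m/V = 6.1584/1632.8 = 0.0037718 g/gal.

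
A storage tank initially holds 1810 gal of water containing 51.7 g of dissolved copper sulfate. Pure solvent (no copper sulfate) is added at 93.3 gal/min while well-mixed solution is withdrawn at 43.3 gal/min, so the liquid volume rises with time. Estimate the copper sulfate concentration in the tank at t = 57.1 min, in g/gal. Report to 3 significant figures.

Total volume: dV/dt = Q_in − Q_out = 50.000 gal/min, so V(t) = 1810 + 50.000 t and V(57.1) = 4665.0 gal.
No copper sulfate enters, so dm/dt = −Q_out · (m/V).
dm/m = −Q_out dt/(V₀ + 50.000 t); integrating gives ln(m/m₀) = −(Q_out/(Q_in−Q_out)) ln(V/V₀).
m = m₀ (V₀/V)^(Q_out/(Q_in−Q_out)) = 51.7 × (1810/4665.0)^(0.86600) = 22.773 g.
C = m/V = 22.773/4665.0 = 0.0048816 g/gal.

0.00488 g/gal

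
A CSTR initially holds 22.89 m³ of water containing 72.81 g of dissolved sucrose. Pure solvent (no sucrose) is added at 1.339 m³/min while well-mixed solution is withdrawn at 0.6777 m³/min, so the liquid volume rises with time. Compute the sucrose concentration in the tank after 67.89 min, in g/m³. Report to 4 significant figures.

Let m(t) be the amount of sucrose. Volume: V(t) = V₀ + (Q_in − Q_out) t = 22.89 + 0.661300 t; V(67.89) = 67.7857 m³.
Solute balance: dm/dt = 0 − Q_out C = −Q_out m/V(t).
dm/m = −Q_out dt/(V₀ + 0.661300 t); integrating gives ln(m/m₀) = −(Q_out/(Q_in−Q_out)) ln(V/V₀).
m = m₀ (V₀/V)^(Q_out/(Q_in−Q_out)) = 72.81 × (22.89/67.7857)^(1.02480) = 23.9335 g.
C = m/V = 23.9335/67.7857 = 0.353076 g/m³.

0.3531 g/m³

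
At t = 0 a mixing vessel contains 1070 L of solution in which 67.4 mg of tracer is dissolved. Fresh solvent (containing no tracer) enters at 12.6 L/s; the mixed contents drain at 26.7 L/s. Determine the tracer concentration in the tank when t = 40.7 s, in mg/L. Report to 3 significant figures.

Let m(t) be the amount of tracer. Volume: V(t) = V₀ + (Q_in − Q_out) t = 1070 − 14.100 t; V(40.7) = 496.13 L.
Solute balance: dm/dt = 0 − Q_out C = −Q_out m/V(t).
dm/m = −Q_out dt/(V₀ − 14.100 t); integrating gives ln(m/m₀) = −(Q_out/(Q_in−Q_out)) ln(V/V₀).
m = m₀ (V₀/V)^(Q_out/(Q_in−Q_out)) = 67.4 × (1070/496.13)^(-1.8936) = 15.725 mg.
C = m/V = 15.725/496.13 = 0.031695 mg/L.

0.0317 mg/L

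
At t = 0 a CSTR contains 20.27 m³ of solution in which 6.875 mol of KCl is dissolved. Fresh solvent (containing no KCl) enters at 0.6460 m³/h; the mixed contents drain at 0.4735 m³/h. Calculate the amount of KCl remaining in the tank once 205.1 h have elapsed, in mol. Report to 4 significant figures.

0.4299 mol

Let m(t) be the amount of KCl. Volume: V(t) = V₀ + (Q_in − Q_out) t = 20.27 + 0.172500 t; V(205.1) = 55.6498 m³.
Solute balance: dm/dt = 0 − Q_out C = −Q_out m/V(t).
Separate: dm/m = −Q_out dt/V(t) ⇒ ln(m/m₀) = −(Q_out/(Q_in−Q_out)) ln(V/V₀).
m = m₀ (V₀/V)^(Q_out/(Q_in−Q_out)) = 6.875 × (20.27/55.6498)^(2.74493) = 0.429855 mol.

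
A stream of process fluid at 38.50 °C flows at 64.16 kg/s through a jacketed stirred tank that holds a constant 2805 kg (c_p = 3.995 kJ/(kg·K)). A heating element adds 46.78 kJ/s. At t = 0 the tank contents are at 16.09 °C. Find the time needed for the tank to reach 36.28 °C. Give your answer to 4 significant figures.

First-law balance (no shaft work): M c_p dT/dt = ṁ c_p (T_in − T) + 46.78.
τ = M/ṁ = 43.7188 s; T_ss = T_in + Q̇/(ṁ c_p) = 38.6825 °C.
T(t) = T_ss + (T₀ − T_ss) e^(−t/τ). Set T = 36.28:
e^(−t/τ) = (36.28 − 38.6825)/(16.09 − 38.6825) = 0.106341
t = −43.7188 · ln(0.106341) = 97.9785 s.

97.98 s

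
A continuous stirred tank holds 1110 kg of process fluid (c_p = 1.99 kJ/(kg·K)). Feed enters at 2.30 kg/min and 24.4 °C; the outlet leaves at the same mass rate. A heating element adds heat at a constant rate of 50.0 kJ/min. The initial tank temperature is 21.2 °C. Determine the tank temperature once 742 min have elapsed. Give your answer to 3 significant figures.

32.3 °C

Energy balance: M c_p dT/dt = ṁ c_p (T_in − T) + 50.0.
Rearrange: dT/dt = (T_ss − T)/τ with τ = M/ṁ = 482.61 min and T_ss = T_in + Q̇/(ṁ c_p) = 35.324 °C.
This is linear first-order; T(t) = T_ss + (T₀ − T_ss) e^(−t/τ).
T(742) = 35.324 + (-14.124)·e^(−742/482.61) = 35.324 + (-14.124)·0.21492 = 32.289 °C.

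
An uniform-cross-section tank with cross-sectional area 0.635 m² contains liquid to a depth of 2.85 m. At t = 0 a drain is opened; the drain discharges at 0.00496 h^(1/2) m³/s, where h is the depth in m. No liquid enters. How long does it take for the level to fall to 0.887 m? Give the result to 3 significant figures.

Unsteady balance on liquid volume: A dh/dt = −0.00496 √h.
Separate and integrate: 2(√h − √h₀) = −(0.00496/A) t.
t = 2A(√h₀ − √h)/0.00496 = 2·0.635·(√2.85 − √0.887)/0.00496
  = 1.2700 × (1.6882 − 0.94181) / 0.00496 = 191.11 s.

191 s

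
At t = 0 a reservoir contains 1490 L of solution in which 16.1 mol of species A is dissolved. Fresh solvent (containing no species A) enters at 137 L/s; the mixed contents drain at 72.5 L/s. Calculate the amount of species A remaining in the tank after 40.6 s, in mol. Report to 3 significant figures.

5.15 mol

Let m(t) be the amount of species A. Volume: V(t) = V₀ + (Q_in − Q_out) t = 1490 + 64.500 t; V(40.6) = 4108.7 L.
Solute balance: dm/dt = 0 − Q_out C = −Q_out m/V(t).
Separate: dm/m = −Q_out dt/V(t) ⇒ ln(m/m₀) = −(Q_out/(Q_in−Q_out)) ln(V/V₀).
m = m₀ (V₀/V)^(Q_out/(Q_in−Q_out)) = 16.1 × (1490/4108.7)^(1.1240) = 5.1484 mol.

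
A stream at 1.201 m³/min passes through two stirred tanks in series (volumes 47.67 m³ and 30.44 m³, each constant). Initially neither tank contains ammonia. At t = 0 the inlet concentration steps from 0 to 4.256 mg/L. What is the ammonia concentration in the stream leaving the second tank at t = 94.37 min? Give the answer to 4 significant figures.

3.345 mg/L

Time constants: τᵢ = Vᵢ/Q for each well-mixed tank.
τ₁ = 47.67/1.201 = 39.6919 min; τ₂ = 30.44/1.201 = 25.3455 min.
Solving the cascade with C₁(0)=C₂(0)=0 gives C₂(t) = C_in[1 − (τ₁ e^(−t/τ₁) − τ₂ e^(−t/τ₂))/(τ₁ − τ₂)].
At t = 94.37: e^(−t/τ₁) = 0.0927765, e^(−t/τ₂) = 0.0241532.
C₂ = 4.256·[1 − (39.6919·0.0927765 − 25.3455·0.0241532)/(14.3464)] = 4.256·0.785988 = 3.34516 mg/L.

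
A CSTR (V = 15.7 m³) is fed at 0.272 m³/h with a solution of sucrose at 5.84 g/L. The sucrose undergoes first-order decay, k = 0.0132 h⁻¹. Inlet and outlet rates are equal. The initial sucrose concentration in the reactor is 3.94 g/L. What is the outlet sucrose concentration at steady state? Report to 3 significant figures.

3.31 g/L

Accumulation = in − out − consumed: V dC/dt = Q C_in − Q C − k V C.
Steady state (dC/dt = 0): C_ss = Q C_in/(Q + kV) = C_in/(1 + kV/Q).
C_ss = 0.272·5.84/(0.272 + 0.0132·15.7) = 1.5885/0.47924 = 3.3146 g/L.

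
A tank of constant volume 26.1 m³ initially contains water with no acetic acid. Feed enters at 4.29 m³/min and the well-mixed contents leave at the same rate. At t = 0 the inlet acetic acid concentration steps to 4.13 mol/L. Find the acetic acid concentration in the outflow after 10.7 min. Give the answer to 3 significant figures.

Transient balance on the dissolved component: V dC/dt = Q(C_in − C).
So dC/dt = (C_in − C)/τ with τ = V/Q = 26.1/4.29 = 6.0839 min.
Integrating: C(t) = C_in + (C₀ − C_in) e^(−t/τ).
C(10.7) = 4.13 + (0 − 4.13)·e^(−10.7/6.0839) = 4.13 + (-4.1300)·0.17226 = 3.4186 mol/L.

3.42 mol/L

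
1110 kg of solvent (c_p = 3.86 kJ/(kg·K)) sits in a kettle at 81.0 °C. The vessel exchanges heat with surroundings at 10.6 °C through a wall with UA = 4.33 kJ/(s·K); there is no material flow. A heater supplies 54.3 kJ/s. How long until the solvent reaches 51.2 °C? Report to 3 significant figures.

716 s

Energy balance: M c_p dT/dt = −UA(T − T_amb) + Q̇.
τ = M c_p/UA = 989.52 s; T_ss = T_amb + Q̇/UA = 10.6 + 54.3/4.33 = 23.140 °C.
T(t) = T_ss + (T₀ − T_ss)e^(−t/τ); set T = 51.2:
t = −τ ln[(T − T_ss)/(T₀ − T_ss)] = −989.52 · ln(0.48496) = 716.10 s.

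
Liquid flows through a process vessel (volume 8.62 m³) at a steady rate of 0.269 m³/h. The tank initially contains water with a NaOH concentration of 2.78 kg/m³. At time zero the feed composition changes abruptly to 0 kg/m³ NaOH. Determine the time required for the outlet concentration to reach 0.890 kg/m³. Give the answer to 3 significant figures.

36.5 h

Species balance: V dC/dt = Q(C_in − C) ⇒ τ = V/Q = 32.045 h.
C(t) = C_in + (C₀ − C_in) e^(−t/τ). Set C = 0.890 and solve for t:
e^(−t/τ) = (C − C_in)/(C₀ − C_in) = (0.890 − 0)/(2.78 − 0) = 0.32014
t = −τ ln(…) = 32.045 × 1.1390 = 36.498 h.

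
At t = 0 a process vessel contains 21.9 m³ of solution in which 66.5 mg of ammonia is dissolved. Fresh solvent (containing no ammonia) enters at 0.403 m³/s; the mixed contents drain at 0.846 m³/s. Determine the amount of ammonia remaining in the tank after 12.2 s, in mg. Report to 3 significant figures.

38.7 mg

Let m(t) be the amount of ammonia. Volume: V(t) = V₀ + (Q_in − Q_out) t = 21.9 − 0.44300 t; V(12.2) = 16.495 m³.
No ammonia enters, so dm/dt = −Q_out · (m/V).
dm/m = −Q_out dt/(V₀ − 0.44300 t); integrating gives ln(m/m₀) = −(Q_out/(Q_in−Q_out)) ln(V/V₀).
m = m₀ (V₀/V)^(Q_out/(Q_in−Q_out)) = 66.5 × (21.9/16.495)^(-1.9097) = 38.705 mg.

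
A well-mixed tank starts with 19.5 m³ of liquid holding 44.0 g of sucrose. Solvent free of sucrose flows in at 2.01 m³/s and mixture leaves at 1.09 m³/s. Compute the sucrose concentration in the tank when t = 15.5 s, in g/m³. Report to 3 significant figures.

Let m(t) be the amount of sucrose. Volume: V(t) = V₀ + (Q_in − Q_out) t = 19.5 + 0.92000 t; V(15.5) = 33.760 m³.
No sucrose enters, so dm/dt = −Q_out · (m/V).
Separate: dm/m = −Q_out dt/V(t) ⇒ ln(m/m₀) = −(Q_out/(Q_in−Q_out)) ln(V/V₀).
m = m₀ (V₀/V)^(Q_out/(Q_in−Q_out)) = 44.0 × (19.5/33.760)^(1.1848) = 22.964 g.
C = m/V = 22.964/33.760 = 0.68020 g/m³.

0.680 g/m³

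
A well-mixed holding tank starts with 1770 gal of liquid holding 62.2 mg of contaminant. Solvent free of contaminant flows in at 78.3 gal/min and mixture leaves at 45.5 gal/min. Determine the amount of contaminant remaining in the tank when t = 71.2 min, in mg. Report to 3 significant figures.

19.4 mg

Let m(t) be the amount of contaminant. Volume: V(t) = V₀ + (Q_in − Q_out) t = 1770 + 32.800 t; V(71.2) = 4105.4 gal.
Solute balance: dm/dt = 0 − Q_out C = −Q_out m/V(t).
dm/m = −Q_out dt/(V₀ + 32.800 t); integrating gives ln(m/m₀) = −(Q_out/(Q_in−Q_out)) ln(V/V₀).
m = m₀ (V₀/V)^(Q_out/(Q_in−Q_out)) = 62.2 × (1770/4105.4)^(1.3872) = 19.362 mg.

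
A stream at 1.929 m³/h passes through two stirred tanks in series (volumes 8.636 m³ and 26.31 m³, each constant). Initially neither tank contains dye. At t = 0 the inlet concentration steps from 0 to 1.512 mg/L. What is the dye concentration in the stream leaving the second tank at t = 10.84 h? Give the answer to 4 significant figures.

Time constants: τᵢ = Vᵢ/Q for each well-mixed tank.
τ₁ = 8.636/1.929 = 4.47693 h; τ₂ = 26.31/1.929 = 13.6392 h.
Tank 1: C₁ = C_in(1 − e^(−t/τ₁)). Tank 2 (τ₁ ≠ τ₂): C₂ = C_in[1 − (τ₁ e^(−t/τ₁) − τ₂ e^(−t/τ₂))/(τ₁ − τ₂)].
At t = 10.84: e^(−t/τ₁) = 0.0888060, e^(−t/τ₂) = 0.451686.
C₂ = 1.512·[1 − (4.47693·0.0888060 − 13.6392·0.451686)/(-9.16226)] = 1.512·0.371001 = 0.560954 mg/L.

0.5610 mg/L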